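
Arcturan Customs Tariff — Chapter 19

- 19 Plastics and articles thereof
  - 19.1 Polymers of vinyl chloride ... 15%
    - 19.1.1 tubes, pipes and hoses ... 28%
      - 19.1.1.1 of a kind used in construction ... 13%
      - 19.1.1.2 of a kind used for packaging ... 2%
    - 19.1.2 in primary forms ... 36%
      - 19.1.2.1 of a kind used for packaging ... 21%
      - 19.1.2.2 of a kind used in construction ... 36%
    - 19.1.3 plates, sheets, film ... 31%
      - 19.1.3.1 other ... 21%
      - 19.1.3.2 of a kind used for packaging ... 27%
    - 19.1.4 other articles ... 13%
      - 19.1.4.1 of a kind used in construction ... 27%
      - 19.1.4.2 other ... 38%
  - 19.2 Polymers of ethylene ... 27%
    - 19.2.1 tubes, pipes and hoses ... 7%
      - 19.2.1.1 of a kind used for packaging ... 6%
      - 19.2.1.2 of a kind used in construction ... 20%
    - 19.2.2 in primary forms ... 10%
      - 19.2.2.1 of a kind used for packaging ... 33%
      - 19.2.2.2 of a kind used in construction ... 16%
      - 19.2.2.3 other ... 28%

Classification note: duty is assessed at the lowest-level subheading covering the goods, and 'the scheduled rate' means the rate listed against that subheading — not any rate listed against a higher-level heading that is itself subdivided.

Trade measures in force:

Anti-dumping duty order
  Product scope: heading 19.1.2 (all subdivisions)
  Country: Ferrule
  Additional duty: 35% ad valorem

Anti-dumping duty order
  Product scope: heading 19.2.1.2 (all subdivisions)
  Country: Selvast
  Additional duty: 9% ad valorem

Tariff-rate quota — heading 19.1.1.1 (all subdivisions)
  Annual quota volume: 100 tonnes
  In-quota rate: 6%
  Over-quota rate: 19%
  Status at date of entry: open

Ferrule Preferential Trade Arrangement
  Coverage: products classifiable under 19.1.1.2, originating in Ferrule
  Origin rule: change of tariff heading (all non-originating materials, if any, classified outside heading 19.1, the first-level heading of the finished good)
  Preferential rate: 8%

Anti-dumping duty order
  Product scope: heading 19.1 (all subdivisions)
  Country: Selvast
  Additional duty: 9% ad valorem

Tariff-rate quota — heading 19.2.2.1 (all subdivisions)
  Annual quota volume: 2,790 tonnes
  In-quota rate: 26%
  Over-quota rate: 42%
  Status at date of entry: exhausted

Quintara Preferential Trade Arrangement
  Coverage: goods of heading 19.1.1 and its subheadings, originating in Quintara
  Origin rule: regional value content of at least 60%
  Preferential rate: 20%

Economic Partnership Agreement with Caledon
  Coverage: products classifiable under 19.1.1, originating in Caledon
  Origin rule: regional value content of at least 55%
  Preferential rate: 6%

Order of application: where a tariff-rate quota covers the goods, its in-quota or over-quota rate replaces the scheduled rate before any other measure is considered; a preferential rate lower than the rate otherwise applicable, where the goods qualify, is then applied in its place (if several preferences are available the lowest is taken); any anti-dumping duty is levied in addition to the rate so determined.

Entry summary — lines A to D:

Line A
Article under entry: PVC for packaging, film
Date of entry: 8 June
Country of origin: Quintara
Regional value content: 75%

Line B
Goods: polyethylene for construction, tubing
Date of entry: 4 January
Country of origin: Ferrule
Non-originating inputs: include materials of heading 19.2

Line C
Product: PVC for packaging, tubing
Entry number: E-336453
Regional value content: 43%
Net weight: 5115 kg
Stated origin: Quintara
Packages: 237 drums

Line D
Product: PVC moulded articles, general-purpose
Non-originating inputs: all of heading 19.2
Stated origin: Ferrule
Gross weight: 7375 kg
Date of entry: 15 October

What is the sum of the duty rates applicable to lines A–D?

87%

Line A: PVC → 19.1; film → 19.1.3; for packaging → 19.1.3.2. Scheduled 27%. Quintara agreement on 19.1.1: 19.1.3.2 not covered. → 27%.
Line B: polyethylene → 19.2; tubing → 19.2.1; for construction → 19.2.1.2. Scheduled 20%. Ferrule agreement on 19.1.1.2: 19.2.1.2 not covered. → 20%.
Line C: PVC → 19.1; tubing → 19.1.1; for packaging → 19.1.1.2. Scheduled 2%. Quintara agreement on 19.1.1: RVC < 60%. → 2%.
Line D: PVC → 19.1; moulded articles → 19.1.4; general-purpose → 19.1.4.2. Scheduled 38%. Ferrule agreement on 19.1.1.2: 19.1.4.2 not covered. → 38%.
Sum: 27% + 20% + 2% + 38% = 87%.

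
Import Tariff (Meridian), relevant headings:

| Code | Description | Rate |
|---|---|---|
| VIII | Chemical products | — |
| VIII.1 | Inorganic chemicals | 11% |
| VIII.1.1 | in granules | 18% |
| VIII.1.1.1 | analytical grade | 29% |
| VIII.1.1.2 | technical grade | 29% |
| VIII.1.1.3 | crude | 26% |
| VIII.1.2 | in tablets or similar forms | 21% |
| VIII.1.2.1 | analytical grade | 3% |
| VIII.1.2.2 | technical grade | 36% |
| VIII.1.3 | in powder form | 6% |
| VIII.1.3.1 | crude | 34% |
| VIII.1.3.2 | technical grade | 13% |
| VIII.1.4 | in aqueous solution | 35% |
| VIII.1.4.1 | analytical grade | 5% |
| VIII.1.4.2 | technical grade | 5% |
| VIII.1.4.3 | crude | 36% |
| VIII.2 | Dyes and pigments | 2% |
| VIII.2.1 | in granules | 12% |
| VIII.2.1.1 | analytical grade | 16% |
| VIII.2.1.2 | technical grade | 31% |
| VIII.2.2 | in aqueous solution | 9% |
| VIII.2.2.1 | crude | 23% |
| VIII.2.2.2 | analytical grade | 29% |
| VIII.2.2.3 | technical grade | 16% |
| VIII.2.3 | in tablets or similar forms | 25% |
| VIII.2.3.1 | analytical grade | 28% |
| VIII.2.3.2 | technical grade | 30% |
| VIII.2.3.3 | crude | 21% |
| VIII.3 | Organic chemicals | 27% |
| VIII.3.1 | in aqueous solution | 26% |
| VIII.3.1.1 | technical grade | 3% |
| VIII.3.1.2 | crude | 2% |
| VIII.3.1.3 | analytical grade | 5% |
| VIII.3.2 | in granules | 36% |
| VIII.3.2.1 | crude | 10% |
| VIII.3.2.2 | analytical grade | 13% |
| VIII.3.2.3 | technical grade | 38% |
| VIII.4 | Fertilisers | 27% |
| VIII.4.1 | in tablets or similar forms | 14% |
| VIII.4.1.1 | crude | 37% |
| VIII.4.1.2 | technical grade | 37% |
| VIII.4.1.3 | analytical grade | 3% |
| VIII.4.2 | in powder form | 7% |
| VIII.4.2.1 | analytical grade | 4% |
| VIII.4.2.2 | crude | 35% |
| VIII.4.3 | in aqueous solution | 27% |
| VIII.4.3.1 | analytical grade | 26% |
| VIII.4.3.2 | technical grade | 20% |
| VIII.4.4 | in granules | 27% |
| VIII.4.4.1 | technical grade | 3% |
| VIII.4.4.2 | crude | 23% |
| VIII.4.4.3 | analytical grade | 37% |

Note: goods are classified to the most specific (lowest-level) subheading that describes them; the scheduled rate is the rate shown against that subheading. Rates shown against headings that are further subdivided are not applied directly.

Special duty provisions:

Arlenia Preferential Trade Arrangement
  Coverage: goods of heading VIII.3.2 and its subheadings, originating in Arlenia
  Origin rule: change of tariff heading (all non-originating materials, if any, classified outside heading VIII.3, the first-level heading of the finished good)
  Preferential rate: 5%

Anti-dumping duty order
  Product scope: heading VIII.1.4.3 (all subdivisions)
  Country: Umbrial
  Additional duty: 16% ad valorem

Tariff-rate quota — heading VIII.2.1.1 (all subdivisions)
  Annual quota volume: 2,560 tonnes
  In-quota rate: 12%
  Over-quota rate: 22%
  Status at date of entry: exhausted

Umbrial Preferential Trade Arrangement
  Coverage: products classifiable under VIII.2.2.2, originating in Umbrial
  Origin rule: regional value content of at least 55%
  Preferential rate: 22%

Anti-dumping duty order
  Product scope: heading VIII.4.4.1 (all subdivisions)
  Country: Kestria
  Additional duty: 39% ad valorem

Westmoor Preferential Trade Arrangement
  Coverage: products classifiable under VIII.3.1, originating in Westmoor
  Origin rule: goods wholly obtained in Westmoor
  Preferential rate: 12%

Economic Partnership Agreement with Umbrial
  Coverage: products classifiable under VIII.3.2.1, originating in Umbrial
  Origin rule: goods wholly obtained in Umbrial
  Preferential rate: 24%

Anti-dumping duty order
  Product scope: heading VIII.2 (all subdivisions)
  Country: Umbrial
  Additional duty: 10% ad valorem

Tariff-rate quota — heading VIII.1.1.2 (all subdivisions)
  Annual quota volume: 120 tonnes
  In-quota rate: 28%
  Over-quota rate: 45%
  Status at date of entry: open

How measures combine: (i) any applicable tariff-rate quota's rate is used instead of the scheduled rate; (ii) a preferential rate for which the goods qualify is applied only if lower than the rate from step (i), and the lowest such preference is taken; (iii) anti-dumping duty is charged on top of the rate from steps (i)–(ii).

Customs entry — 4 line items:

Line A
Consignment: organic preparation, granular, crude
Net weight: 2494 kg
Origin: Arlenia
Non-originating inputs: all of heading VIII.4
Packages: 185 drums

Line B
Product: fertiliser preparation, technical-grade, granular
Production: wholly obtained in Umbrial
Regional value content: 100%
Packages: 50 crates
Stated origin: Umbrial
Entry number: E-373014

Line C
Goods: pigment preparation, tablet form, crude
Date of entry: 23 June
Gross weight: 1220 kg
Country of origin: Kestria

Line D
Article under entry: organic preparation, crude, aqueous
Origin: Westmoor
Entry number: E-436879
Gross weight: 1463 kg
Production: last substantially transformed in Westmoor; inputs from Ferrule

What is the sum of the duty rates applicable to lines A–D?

31%

Line A: organic → VIII.3; granular → VIII.3.2; crude → VIII.3.2.1. Scheduled 10%. Arlenia agreement on VIII.3.2: CTH met → 5% available; preferential 5%. → 5%.
Line B: fertiliser → VIII.4; granular → VIII.4.4; technical-grade → VIII.4.4.1. Scheduled 3%. Umbrial agreement on VIII.2.2.2: VIII.4.4.1 not covered; Umbrial agreement on VIII.3.2.1: VIII.4.4.1 not covered. → 3%.
Line C: pigment → VIII.2; tablet form → VIII.2.3; crude → VIII.2.3.3. Scheduled 21%. No special measure applies. → 21%.
Line D: organic → VIII.3; aqueous → VIII.3.1; crude → VIII.3.1.2. Scheduled 2%. Westmoor agreement on VIII.3.1: not wholly obtained. → 2%.
Sum: 5% + 3% + 21% + 2% = 31%.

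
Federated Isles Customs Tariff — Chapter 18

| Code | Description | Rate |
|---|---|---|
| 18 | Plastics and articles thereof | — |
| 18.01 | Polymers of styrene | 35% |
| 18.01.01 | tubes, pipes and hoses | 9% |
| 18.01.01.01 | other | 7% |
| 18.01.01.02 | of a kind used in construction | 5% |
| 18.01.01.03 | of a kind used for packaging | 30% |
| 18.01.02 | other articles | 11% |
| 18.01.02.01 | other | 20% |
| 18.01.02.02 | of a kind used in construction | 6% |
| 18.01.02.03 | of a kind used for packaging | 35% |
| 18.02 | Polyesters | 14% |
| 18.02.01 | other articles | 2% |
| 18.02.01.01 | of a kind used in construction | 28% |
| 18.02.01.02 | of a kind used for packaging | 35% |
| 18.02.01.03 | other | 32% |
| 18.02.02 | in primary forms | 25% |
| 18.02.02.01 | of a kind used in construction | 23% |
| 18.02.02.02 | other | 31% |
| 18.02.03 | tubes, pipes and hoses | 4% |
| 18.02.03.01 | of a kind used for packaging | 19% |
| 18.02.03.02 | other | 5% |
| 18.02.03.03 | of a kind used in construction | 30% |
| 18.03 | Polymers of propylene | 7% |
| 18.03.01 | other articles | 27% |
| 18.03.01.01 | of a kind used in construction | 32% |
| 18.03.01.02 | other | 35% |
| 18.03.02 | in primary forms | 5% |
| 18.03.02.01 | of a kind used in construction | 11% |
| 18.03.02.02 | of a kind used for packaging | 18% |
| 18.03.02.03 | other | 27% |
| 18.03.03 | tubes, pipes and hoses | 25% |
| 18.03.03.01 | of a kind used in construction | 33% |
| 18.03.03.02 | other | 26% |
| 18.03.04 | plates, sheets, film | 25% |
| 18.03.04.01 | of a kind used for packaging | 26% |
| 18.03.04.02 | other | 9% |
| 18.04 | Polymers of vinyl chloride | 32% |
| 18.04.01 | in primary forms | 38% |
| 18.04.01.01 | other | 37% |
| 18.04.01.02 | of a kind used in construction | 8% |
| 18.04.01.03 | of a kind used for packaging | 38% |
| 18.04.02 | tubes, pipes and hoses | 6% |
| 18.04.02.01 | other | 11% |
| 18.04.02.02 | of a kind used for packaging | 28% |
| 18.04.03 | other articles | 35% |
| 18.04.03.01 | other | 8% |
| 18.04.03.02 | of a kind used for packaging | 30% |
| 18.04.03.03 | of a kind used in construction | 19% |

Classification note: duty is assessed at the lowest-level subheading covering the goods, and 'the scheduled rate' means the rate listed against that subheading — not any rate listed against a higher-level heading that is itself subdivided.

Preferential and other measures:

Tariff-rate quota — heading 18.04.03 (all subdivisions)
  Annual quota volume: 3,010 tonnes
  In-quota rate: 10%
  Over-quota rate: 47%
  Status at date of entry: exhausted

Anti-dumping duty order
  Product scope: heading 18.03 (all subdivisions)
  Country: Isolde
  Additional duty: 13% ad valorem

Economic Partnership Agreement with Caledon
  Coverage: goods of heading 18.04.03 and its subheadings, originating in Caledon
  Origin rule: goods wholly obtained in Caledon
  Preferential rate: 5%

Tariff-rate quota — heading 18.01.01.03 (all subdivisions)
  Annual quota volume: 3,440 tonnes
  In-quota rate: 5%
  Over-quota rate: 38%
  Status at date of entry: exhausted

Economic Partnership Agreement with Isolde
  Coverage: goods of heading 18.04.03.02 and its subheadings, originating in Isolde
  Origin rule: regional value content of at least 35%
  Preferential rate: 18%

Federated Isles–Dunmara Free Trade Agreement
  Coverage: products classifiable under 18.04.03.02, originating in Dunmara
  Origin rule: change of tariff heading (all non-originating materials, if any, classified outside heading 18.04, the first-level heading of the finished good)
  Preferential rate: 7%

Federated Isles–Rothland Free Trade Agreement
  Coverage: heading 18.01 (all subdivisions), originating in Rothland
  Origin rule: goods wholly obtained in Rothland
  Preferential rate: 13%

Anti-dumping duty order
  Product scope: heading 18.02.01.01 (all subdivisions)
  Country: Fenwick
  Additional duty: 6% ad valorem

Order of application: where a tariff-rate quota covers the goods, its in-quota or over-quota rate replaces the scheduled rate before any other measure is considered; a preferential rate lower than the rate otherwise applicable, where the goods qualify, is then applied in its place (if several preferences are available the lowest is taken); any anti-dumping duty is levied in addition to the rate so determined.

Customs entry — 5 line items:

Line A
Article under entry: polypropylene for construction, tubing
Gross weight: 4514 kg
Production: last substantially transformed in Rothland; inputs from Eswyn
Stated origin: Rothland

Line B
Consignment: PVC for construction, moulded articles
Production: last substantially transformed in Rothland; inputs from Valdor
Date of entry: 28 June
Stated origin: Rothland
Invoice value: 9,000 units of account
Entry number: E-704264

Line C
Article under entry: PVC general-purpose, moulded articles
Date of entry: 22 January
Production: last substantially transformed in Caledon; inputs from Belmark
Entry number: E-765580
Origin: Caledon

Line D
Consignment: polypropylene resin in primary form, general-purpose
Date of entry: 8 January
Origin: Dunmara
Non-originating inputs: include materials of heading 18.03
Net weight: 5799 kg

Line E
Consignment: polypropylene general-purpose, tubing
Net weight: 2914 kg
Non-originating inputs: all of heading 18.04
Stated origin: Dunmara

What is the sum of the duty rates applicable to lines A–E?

180%

Line A: polypropylene → 18.03; tubing → 18.03.03; for construction → 18.03.03.01. Scheduled 33%. Rothland agreement on 18.01: 18.03.03.01 not covered. → 33%.
Line B: PVC → 18.04; moulded articles → 18.04.03; for construction → 18.04.03.03. Scheduled 19%. quota on 18.04.03 exhausted → over-quota 47%; Rothland agreement on 18.01: 18.04.03.03 not covered. → 47%.
Line C: PVC → 18.04; moulded articles → 18.04.03; general-purpose → 18.04.03.01. Scheduled 8%. quota on 18.04.03 exhausted → over-quota 47%; Caledon agreement on 18.04.03: not wholly obtained. → 47%.
Line D: polypropylene → 18.03; resin in primary form → 18.03.02; general-purpose → 18.03.02.03. Scheduled 27%. Dunmara agreement on 18.04.03.02: 18.03.02.03 not covered. → 27%.
Line E: polypropylene → 18.03; tubing → 18.03.03; general-purpose → 18.03.03.02. Scheduled 26%. Dunmara agreement on 18.04.03.02: 18.03.03.02 not covered. → 26%.
Sum: 33% + 47% + 47% + 27% + 26% = 180%.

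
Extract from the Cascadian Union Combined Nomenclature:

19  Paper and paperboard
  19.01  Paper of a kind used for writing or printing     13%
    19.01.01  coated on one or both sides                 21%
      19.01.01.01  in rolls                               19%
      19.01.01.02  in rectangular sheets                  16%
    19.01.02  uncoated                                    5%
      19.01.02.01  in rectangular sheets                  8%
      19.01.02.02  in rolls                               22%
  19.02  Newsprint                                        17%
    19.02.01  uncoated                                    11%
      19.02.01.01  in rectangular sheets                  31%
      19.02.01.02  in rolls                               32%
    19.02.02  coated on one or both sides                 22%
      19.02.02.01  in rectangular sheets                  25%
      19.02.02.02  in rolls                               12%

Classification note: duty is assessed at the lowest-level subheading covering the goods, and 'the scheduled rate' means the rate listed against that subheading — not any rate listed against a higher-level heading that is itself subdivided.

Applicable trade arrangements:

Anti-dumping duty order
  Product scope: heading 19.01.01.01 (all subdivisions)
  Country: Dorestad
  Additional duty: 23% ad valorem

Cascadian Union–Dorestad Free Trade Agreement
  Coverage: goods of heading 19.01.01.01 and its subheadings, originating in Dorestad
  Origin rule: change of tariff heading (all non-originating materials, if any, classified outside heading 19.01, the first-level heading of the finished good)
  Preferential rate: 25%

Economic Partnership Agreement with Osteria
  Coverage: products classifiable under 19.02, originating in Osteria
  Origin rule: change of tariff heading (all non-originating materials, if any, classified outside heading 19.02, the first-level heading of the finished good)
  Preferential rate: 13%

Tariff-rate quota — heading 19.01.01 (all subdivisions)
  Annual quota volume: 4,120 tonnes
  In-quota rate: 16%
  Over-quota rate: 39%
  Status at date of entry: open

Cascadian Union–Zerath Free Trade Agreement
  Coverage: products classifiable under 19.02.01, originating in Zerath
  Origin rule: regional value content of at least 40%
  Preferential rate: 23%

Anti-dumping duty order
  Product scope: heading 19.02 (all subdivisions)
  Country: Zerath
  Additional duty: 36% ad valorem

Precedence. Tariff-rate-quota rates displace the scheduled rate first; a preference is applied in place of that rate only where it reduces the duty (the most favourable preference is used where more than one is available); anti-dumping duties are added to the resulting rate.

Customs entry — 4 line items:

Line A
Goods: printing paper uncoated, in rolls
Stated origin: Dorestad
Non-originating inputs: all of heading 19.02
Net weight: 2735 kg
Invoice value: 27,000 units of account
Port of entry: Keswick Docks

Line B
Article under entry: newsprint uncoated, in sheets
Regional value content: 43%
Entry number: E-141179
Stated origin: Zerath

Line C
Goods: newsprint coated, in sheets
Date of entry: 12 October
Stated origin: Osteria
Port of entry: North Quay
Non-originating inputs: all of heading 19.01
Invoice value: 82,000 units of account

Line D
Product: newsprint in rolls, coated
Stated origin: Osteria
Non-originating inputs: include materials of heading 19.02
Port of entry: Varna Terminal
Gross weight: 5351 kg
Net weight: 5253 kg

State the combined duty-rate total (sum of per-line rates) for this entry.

Line A: printing paper → 19.01; uncoated → 19.01.02; in rolls → 19.01.02.02. Scheduled 22%. Dorestad agreement on 19.01.01.01: 19.01.02.02 not covered. → 22%.
Line B: newsprint → 19.02; uncoated → 19.02.01; in sheets → 19.02.01.01. Scheduled 31%. Zerath agreement on 19.02.01: RVC ≥ 40% → 23% available; preferential 23%; anti-dumping (Zerath, 19.02): +36%; total 23% + 36% = 59%. → 59%.
Line C: newsprint → 19.02; coated → 19.02.02; in sheets → 19.02.02.01. Scheduled 25%. Osteria agreement on 19.02: CTH met → 13% available; preferential 13%. → 13%.
Line D: newsprint → 19.02; coated → 19.02.02; in rolls → 19.02.02.02. Scheduled 12%. Osteria agreement on 19.02: CTH not met. → 12%.
Sum: 22% + 59% + 13% + 12% = 106%.

106%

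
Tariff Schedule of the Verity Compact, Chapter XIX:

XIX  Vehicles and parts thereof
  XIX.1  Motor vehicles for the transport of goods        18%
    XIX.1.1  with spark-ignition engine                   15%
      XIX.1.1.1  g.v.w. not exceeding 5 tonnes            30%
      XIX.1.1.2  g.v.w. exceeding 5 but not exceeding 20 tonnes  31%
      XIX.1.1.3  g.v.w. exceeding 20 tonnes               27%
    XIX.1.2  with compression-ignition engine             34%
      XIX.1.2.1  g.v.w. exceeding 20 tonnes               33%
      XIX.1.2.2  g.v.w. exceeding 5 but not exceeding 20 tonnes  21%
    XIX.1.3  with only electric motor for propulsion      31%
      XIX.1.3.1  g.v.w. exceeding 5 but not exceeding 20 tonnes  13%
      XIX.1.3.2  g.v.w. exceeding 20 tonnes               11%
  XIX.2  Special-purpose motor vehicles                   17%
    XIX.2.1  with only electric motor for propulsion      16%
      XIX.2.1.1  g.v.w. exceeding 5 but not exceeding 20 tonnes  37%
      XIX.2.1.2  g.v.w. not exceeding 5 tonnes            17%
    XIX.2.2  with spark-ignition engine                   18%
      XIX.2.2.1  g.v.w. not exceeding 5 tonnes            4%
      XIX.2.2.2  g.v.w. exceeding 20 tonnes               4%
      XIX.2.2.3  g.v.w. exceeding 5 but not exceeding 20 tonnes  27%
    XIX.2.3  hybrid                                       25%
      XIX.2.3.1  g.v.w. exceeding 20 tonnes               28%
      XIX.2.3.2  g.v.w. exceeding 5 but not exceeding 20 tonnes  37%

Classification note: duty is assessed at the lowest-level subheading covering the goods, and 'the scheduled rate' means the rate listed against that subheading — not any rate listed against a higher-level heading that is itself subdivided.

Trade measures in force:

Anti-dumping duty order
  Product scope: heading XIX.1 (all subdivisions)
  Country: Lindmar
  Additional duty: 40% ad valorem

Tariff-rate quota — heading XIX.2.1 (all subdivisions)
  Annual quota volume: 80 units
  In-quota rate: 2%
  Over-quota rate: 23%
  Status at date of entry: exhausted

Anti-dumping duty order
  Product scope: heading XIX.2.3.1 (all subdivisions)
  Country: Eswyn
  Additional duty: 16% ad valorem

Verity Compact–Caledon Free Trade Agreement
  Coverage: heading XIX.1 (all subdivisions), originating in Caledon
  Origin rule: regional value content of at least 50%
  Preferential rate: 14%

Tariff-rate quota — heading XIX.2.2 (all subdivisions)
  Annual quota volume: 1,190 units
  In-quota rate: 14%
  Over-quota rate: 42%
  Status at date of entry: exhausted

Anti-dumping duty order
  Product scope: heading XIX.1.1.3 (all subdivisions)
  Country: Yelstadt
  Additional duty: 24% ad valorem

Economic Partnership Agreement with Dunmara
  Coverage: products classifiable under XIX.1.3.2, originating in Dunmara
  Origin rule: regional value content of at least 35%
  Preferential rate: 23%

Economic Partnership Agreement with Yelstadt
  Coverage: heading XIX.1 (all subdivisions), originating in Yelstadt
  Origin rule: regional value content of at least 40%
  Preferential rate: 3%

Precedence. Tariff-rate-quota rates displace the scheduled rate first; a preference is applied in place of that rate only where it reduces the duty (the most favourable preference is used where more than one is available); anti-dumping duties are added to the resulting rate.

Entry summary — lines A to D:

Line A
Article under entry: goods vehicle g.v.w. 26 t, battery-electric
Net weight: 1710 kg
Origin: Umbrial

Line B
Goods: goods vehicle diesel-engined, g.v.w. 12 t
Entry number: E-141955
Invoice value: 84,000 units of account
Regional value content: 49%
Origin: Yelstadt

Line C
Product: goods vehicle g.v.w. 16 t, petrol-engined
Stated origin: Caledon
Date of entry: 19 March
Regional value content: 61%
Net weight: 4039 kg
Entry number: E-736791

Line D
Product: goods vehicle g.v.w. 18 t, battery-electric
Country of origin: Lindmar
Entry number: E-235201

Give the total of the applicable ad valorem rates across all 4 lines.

81%

Line A: goods vehicle → XIX.1; battery-electric → XIX.1.3; g.v.w. 26 t → XIX.1.3.2. Scheduled 11%. No special measure applies. → 11%.
Line B: goods vehicle → XIX.1; diesel-engined → XIX.1.2; g.v.w. 12 t → XIX.1.2.2. Scheduled 21%. Yelstadt agreement on XIX.1: RVC ≥ 40% → 3% available; preferential 3%. → 3%.
Line C: goods vehicle → XIX.1; petrol-engined → XIX.1.1; g.v.w. 16 t → XIX.1.1.2. Scheduled 31%. Caledon agreement on XIX.1: RVC ≥ 50% → 14% available; preferential 14%. → 14%.
Line D: goods vehicle → XIX.1; battery-electric → XIX.1.3; g.v.w. 18 t → XIX.1.3.1. Scheduled 13%. anti-dumping (Lindmar, XIX.1): +40%; total 13% + 40% = 53%. → 53%.
Sum: 11% + 3% + 14% + 53% = 81%.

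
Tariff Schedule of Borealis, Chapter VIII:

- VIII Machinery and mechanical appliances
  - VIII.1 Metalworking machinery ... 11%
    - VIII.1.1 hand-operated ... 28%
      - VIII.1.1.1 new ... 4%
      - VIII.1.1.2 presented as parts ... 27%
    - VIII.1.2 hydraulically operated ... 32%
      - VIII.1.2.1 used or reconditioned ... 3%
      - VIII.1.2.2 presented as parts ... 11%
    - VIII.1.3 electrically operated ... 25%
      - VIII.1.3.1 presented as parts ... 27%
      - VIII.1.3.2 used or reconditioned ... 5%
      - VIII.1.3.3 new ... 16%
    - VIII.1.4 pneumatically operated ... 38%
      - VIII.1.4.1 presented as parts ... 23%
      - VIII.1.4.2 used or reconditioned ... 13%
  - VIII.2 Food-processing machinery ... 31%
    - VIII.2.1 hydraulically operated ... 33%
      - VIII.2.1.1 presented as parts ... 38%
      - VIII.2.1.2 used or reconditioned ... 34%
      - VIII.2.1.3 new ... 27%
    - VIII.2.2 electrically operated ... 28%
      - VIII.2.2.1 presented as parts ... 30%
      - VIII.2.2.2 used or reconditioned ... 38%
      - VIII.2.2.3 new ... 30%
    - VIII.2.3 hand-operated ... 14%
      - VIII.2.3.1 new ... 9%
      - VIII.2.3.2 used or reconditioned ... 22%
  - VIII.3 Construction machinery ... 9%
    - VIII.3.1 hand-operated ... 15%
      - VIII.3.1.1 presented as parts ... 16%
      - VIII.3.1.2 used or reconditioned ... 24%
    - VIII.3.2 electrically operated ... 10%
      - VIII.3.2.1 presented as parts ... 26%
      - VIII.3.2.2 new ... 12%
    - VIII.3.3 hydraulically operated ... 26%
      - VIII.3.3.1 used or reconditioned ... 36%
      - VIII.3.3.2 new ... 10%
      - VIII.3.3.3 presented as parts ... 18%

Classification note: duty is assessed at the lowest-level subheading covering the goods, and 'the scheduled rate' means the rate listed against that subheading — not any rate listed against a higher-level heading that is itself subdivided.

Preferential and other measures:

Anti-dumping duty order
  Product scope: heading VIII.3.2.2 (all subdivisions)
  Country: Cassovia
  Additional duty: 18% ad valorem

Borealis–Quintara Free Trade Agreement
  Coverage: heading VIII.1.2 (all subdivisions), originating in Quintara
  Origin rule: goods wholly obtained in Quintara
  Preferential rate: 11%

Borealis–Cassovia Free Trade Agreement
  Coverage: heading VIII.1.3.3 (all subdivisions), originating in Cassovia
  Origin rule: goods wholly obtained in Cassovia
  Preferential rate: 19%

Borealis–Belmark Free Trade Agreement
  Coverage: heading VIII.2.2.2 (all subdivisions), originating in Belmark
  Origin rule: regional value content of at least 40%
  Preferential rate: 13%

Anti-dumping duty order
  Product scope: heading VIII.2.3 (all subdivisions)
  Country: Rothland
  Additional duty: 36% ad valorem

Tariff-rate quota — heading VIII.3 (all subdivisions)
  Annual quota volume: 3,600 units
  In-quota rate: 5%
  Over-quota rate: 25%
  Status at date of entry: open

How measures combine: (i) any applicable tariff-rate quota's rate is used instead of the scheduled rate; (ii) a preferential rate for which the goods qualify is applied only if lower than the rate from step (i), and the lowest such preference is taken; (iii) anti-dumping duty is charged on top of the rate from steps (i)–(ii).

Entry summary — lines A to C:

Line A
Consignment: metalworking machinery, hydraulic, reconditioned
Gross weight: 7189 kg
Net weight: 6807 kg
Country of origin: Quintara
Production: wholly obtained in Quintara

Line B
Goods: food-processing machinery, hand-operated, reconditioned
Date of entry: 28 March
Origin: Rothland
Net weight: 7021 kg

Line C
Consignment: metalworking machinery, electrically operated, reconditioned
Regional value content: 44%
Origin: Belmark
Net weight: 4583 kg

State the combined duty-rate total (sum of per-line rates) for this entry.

66%

Line A: metalworking → VIII.1; hydraulic → VIII.1.2; reconditioned → VIII.1.2.1. Scheduled 3%. Quintara agreement on VIII.1.2: wholly obtained → 11% available; preference 11% not lower than 3% → no reduction. → 3%.
Line B: food-processing → VIII.2; hand-operated → VIII.2.3; reconditioned → VIII.2.3.2. Scheduled 22%. anti-dumping (Rothland, VIII.2.3): +36%; total 22% + 36% = 58%. → 58%.
Line C: metalworking → VIII.1; electrically operated → VIII.1.3; reconditioned → VIII.1.3.2. Scheduled 5%. Belmark agreement on VIII.2.2.2: VIII.1.3.2 not covered. → 5%.
Sum: 3% + 58% + 5% = 66%.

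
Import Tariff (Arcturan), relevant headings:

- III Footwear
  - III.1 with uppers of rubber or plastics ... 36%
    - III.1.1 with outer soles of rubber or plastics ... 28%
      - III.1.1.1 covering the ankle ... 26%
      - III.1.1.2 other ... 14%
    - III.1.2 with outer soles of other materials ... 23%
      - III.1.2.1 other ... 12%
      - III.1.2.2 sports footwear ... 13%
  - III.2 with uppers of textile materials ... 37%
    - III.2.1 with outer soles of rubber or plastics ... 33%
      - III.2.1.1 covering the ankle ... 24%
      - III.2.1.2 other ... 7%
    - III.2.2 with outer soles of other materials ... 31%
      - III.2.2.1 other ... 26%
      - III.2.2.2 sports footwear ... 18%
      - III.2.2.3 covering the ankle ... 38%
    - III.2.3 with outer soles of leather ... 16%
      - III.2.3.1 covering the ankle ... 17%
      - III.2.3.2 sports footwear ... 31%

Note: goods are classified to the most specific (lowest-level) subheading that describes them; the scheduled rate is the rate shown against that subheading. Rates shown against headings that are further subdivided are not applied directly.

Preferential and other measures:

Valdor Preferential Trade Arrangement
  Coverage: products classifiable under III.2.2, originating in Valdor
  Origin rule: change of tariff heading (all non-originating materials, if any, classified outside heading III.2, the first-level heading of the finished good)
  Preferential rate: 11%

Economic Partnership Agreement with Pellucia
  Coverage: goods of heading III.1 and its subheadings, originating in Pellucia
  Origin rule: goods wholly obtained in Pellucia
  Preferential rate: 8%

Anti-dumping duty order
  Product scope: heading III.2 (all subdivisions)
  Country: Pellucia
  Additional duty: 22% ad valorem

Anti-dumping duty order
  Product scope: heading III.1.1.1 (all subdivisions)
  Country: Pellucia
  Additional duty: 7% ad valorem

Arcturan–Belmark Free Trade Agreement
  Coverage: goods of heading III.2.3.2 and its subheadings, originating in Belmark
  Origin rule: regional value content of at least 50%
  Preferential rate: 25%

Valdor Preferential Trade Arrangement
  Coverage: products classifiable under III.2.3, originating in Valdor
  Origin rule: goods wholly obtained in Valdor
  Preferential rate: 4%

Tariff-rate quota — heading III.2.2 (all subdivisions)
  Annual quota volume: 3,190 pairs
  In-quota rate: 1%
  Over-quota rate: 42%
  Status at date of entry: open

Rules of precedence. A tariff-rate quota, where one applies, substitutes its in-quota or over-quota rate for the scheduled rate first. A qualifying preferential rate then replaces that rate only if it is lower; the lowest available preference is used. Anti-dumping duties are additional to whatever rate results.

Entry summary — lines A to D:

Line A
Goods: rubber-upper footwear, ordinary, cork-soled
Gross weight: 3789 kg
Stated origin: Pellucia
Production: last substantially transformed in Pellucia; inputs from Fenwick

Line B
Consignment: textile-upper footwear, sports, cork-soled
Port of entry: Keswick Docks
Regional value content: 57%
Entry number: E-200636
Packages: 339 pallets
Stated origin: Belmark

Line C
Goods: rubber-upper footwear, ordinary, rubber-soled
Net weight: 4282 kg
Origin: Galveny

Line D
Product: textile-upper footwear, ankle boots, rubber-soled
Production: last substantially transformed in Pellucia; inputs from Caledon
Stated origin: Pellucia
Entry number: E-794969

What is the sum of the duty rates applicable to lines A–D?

73%

Line A: rubber-upper → III.1; cork-soled → III.1.2; ordinary → III.1.2.1. Scheduled 12%. Pellucia agreement on III.1: not wholly obtained. → 12%.
Line B: textile-upper → III.2; cork-soled → III.2.2; sports → III.2.2.2. Scheduled 18%. quota on III.2.2 open → in-quota 1%; Belmark agreement on III.2.3.2: III.2.2.2 not covered. → 1%.
Line C: rubber-upper → III.1; rubber-soled → III.1.1; ordinary → III.1.1.2. Scheduled 14%. No special measure applies. → 14%.
Line D: textile-upper → III.2; rubber-soled → III.2.1; ankle boots → III.2.1.1. Scheduled 24%. Pellucia agreement on III.1: III.2.1.1 not covered; anti-dumping (Pellucia, III.2): +22%; total 24% + 22% = 46%. → 46%.
Sum: 12% + 1% + 14% + 46% = 73%.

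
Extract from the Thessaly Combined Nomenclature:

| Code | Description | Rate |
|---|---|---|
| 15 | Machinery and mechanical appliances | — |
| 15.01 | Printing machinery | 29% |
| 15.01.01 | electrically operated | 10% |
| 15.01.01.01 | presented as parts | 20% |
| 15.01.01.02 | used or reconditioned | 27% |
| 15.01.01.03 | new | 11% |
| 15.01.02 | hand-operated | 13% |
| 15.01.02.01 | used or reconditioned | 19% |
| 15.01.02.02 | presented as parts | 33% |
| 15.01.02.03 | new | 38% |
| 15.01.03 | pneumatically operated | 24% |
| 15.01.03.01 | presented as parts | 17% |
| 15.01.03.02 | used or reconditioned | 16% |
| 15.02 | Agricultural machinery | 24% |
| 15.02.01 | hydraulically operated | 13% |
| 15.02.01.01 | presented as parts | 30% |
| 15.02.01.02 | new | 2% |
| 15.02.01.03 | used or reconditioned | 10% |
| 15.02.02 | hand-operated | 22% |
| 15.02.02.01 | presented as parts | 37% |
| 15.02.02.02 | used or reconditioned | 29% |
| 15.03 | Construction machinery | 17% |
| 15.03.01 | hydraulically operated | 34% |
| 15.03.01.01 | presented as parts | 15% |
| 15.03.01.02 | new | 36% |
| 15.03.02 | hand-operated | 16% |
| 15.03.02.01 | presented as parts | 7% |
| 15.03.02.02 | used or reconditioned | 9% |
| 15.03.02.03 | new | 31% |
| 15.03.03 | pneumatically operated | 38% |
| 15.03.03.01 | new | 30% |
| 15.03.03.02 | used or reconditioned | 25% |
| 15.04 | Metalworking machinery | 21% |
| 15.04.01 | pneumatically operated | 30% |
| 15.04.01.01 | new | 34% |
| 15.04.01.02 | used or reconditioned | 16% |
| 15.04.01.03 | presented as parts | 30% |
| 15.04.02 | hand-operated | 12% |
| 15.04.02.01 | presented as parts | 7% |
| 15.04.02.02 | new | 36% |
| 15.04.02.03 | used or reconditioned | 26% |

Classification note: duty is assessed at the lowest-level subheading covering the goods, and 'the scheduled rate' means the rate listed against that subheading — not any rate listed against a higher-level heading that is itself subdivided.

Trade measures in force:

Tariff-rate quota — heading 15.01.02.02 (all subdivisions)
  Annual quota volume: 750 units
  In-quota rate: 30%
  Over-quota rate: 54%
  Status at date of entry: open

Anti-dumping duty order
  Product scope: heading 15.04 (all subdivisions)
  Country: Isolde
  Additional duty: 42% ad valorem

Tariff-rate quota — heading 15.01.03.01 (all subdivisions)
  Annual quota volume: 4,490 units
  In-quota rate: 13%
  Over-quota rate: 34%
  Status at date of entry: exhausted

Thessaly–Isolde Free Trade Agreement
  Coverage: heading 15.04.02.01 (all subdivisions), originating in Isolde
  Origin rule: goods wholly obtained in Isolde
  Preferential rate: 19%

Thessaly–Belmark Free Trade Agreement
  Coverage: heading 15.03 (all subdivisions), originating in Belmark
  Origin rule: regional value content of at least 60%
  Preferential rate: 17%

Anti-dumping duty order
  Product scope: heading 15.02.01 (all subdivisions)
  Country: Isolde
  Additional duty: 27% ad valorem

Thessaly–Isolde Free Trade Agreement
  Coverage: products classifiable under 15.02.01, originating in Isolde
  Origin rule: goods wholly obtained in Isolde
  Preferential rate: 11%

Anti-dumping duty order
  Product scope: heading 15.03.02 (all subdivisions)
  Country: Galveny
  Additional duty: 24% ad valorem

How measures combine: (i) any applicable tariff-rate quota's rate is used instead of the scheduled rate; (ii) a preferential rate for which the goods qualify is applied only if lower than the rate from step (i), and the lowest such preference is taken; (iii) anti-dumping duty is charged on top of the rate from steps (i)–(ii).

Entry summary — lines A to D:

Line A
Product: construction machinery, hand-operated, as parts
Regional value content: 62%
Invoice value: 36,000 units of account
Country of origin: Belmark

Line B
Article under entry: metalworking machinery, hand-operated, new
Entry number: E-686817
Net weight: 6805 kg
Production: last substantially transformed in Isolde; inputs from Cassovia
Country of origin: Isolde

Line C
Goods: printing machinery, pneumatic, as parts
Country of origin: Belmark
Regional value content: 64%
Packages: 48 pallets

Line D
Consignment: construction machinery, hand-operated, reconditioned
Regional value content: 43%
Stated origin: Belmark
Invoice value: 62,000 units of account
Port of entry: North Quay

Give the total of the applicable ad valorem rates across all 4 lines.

128%

Line A: construction → 15.03; hand-operated → 15.03.02; as parts → 15.03.02.01. Scheduled 7%. Belmark agreement on 15.03: RVC ≥ 60% → 17% available; preference 17% not lower than 7% → no reduction. → 7%.
Line B: metalworking → 15.04; hand-operated → 15.04.02; new → 15.04.02.02. Scheduled 36%. Isolde agreement on 15.04.02.01: 15.04.02.02 not covered; Isolde agreement on 15.02.01: 15.04.02.02 not covered; anti-dumping (Isolde, 15.04): +42%; total 36% + 42% = 78%. → 78%.
Line C: printing → 15.01; pneumatic → 15.01.03; as parts → 15.01.03.01. Scheduled 17%. quota on 15.01.03.01 exhausted → over-quota 34%; Belmark agreement on 15.03: 15.01.03.01 not covered. → 34%.
Line D: construction → 15.03; hand-operated → 15.03.02; reconditioned → 15.03.02.02. Scheduled 9%. Belmark agreement on 15.03: RVC < 60%. → 9%.
Sum: 7% + 78% + 34% + 9% = 128%.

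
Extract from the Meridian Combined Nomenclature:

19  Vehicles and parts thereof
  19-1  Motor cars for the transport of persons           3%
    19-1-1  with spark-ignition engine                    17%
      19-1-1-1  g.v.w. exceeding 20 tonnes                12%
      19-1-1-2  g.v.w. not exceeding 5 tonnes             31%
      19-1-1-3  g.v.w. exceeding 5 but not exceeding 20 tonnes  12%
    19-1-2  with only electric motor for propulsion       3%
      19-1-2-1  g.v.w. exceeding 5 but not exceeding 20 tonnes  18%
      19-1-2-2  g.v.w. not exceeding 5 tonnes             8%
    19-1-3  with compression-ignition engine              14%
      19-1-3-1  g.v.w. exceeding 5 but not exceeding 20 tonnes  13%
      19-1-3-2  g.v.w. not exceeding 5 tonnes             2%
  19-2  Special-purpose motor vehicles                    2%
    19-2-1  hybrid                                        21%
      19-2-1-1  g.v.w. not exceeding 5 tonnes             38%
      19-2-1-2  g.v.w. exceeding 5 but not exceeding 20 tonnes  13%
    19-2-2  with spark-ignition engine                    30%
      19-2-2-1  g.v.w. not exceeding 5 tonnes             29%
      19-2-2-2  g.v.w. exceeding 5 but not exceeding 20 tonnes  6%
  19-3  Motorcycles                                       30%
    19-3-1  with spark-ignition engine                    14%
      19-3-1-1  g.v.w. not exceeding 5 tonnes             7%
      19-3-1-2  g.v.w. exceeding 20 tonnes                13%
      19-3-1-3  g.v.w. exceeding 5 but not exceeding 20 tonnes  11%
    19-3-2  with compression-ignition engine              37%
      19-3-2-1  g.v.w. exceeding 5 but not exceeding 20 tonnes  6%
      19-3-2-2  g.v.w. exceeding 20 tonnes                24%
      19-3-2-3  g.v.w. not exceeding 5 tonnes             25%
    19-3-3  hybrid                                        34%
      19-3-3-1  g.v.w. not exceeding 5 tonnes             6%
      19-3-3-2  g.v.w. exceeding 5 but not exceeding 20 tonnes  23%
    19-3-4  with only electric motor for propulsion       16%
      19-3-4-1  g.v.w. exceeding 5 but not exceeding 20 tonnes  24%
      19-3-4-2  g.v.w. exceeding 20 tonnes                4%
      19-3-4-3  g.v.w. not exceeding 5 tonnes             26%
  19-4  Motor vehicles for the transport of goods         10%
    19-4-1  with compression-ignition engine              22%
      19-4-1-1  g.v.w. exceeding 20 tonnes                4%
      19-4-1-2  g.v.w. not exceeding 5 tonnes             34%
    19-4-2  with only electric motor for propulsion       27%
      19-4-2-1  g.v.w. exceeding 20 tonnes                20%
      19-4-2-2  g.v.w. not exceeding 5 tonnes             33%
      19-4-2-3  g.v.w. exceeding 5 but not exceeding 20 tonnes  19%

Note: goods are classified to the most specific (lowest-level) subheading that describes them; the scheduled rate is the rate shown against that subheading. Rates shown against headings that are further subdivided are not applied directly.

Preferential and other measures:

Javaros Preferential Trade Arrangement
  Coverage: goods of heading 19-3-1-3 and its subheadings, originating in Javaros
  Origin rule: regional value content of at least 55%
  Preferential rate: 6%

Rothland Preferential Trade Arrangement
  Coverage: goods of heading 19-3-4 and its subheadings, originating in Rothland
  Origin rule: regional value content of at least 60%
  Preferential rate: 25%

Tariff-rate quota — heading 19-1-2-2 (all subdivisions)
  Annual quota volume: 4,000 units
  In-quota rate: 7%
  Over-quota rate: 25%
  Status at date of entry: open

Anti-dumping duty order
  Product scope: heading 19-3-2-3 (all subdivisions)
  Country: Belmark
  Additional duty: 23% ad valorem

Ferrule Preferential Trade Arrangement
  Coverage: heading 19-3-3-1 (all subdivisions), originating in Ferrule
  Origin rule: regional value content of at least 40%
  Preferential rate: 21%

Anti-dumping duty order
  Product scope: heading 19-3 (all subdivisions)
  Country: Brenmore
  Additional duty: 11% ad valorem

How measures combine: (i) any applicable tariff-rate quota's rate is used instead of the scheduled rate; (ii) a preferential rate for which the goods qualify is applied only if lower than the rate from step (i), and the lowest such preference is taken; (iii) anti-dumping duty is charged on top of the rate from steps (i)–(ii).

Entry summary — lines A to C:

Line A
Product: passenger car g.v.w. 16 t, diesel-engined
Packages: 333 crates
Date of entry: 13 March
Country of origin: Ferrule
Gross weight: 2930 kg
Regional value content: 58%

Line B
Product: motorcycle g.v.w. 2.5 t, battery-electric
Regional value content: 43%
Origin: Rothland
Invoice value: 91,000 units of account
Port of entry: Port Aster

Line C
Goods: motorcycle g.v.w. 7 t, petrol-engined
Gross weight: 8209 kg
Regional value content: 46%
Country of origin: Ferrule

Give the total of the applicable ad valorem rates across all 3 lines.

50%

Line A: passenger car → 19-1; diesel-engined → 19-1-3; g.v.w. 16 t → 19-1-3-1. Scheduled 13%. Ferrule agreement on 19-3-3-1: 19-1-3-1 not covered. → 13%.
Line B: motorcycle → 19-3; battery-electric → 19-3-4; g.v.w. 2.5 t → 19-3-4-3. Scheduled 26%. Rothland agreement on 19-3-4: RVC < 60%. → 26%.
Line C: motorcycle → 19-3; petrol-engined → 19-3-1; g.v.w. 7 t → 19-3-1-3. Scheduled 11%. Ferrule agreement on 19-3-3-1: 19-3-1-3 not covered. → 11%.
Sum: 13% + 26% + 11% = 50%.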